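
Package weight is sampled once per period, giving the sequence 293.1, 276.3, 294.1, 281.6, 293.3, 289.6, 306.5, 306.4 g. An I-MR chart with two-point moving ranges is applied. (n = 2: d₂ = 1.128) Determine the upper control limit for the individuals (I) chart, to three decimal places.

X̄ = (293.1 + 276.3 + 294.1 + 281.6 + 293.3 + 289.6 + 306.5 + 306.4) / 8 = 292.6125
Moving ranges: 16.8, 17.8, 12.5, 11.7, 3.7, 16.9, 0.1; M̄R̄ = 79.5000 / 7 = 11.3571
UCL = X̄ + 3·M̄R̄/d₂ = 292.6125 + 3 × 11.3571 / 1.128 = 322.8177

322.818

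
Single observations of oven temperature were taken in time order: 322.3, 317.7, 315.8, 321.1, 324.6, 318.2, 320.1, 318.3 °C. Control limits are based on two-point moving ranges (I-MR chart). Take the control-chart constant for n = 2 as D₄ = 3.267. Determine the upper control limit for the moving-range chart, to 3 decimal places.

Moving ranges: 4.6, 1.9, 5.3, 3.5, 6.4, 1.9, 1.8; M̄R̄ = 25.4000 / 7 = 3.6286
UCL_MR = D₄·M̄R̄ = 3.267 × 3.6286 = 11.8545

11.855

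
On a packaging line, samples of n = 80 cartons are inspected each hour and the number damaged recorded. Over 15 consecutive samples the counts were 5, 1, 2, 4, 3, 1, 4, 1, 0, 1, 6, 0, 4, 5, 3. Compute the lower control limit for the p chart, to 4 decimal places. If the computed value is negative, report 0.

p̄ = Σdᵢ / (k·n) = 40 / (15 × 80) = 0.03333
LCL = p̄ − 3·√(p̄(1−p̄)/n) = 0.03333 − 3 × 0.02007 = -0.02687 → 0 (negative, so LCL = 0)

0.0000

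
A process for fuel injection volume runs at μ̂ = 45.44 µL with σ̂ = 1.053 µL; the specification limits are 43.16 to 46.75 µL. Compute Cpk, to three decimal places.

Cpu = (USL − μ̂) / (3σ̂) = (46.75 − 45.44) / (3 × 1.053) = 0.4147; Cpl = (μ̂ − LSL) / (3σ̂) = (45.44 − 43.16) / (3 × 1.053) = 0.7217; Cpk = min(Cpu, Cpl) = 0.4147

0.415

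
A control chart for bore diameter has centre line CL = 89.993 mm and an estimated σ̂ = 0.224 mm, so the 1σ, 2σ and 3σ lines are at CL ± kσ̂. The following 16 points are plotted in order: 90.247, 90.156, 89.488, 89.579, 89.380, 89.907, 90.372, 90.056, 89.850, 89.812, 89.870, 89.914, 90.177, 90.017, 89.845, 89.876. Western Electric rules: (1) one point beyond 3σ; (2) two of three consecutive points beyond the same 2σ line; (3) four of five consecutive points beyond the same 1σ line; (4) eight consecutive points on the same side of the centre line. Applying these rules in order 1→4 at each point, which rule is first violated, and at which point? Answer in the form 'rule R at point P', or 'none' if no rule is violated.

rule 2 at point 5

Zone of each point (C = within 1σ̂, B = 1σ̂–2σ̂, A = 2σ̂–3σ̂, * = beyond 3σ̂; sign = side of CL): 1:+B, 2:+C, 3:-A, 4:-B, 5:-A, 6:-C, 7:+B, 8:+C, 9:-C, 10:-C, 11:-C, 12:-C, 13:+C, 14:+C, 15:-C, 16:-C
Rule 2 (two of three consecutive points beyond the same 2σ limit) is satisfied at point 5.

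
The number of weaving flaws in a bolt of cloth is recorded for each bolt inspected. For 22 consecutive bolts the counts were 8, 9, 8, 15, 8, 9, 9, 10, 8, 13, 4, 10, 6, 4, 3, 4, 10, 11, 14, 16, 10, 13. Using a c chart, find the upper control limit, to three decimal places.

c̄ = (8 + 9 + 8 + 15 + 8 + 9 + 9 + 10 + 8 + 13 + 4 + 10 + 6 + 4 + 3 + 4 + 10 + 11 + 14 + 16 + 10 + 13) / 22 = 202 / 22 = 9.1818
UCL = c̄ + 3√c̄ = 9.1818 + 3 × √9.1818 = 9.1818 + 3 × 3.0302 = 18.2723

18.272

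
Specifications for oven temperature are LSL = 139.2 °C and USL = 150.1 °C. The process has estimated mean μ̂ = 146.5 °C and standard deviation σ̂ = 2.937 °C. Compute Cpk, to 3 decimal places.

Cpu = (USL − μ̂) / (3σ̂) = (150.1 − 146.5) / (3 × 2.937) = 0.4086; Cpl = (μ̂ − LSL) / (3σ̂) = (146.5 − 139.2) / (3 × 2.937) = 0.8285; Cpk = min(Cpu, Cpl) = 0.4086

0.409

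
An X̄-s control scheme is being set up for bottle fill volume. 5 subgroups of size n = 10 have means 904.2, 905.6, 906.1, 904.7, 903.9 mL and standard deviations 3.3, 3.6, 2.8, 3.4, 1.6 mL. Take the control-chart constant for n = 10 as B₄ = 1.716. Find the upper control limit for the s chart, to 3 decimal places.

s̄ = (3.3 + 3.6 + 2.8 + 3.4 + 1.6) / 5 = 2.9400
UCL_s = B₄·s̄ = 1.716 × 2.9400 = 5.0450

5.045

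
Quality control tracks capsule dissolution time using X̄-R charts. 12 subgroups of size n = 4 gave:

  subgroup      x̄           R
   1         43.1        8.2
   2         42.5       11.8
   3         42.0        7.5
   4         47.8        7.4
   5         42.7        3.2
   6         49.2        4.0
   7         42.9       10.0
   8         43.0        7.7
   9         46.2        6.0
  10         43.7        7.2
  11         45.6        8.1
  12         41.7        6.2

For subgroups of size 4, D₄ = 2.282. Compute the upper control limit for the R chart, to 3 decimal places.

16.602

R̄ = (8.2 + 11.8 + 7.5 + 7.4 + 3.2 + 4.0 + 10.0 + 7.7 + 6.0 + 7.2 + 8.1 + 6.2) / 12 = 87.3000 / 12 = 7.2750
UCL_R = D₄·R̄ = 2.282 × 7.2750 = 16.6015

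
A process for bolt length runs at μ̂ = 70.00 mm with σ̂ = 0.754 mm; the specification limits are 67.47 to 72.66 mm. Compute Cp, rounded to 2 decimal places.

1.15

Cp = (USL − LSL) / (6σ̂) = (72.66 − 67.47) / (6 × 0.754) = 5.1900 / 4.5240 = 1.1472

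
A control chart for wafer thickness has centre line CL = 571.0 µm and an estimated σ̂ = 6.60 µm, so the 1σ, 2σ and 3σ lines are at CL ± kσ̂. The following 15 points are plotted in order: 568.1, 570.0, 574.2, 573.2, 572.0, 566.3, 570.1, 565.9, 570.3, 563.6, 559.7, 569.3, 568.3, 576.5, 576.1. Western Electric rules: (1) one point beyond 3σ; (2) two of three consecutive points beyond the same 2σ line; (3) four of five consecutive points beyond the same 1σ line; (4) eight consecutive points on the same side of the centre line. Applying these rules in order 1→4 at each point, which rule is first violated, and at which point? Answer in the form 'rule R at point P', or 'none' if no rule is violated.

Zone of each point (C = within 1σ̂, B = 1σ̂–2σ̂, A = 2σ̂–3σ̂, * = beyond 3σ̂; sign = side of CL): 1:-C, 2:-C, 3:+C, 4:+C, 5:+C, 6:-C, 7:-C, 8:-C, 9:-C, 10:-B, 11:-B, 12:-C, 13:-C, 14:+C, 15:+C
Rule 4 (eight consecutive points on the same side of the centre line) is satisfied at point 13.

rule 4 at point 13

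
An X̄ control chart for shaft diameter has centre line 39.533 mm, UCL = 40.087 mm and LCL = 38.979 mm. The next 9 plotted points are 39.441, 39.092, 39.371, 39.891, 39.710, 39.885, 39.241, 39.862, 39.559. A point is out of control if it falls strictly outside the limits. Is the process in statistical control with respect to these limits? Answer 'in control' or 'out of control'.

in control

All 9 points lie within [38.979, 40.087].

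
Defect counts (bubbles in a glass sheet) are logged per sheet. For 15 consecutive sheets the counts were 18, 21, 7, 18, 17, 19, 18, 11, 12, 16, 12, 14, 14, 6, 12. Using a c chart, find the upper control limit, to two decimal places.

c̄ = (18 + 21 + 7 + 18 + 17 + 19 + 18 + 11 + 12 + 16 + 12 + 14 + 14 + 6 + 12) / 15 = 215 / 15 = 14.3333
UCL = c̄ + 3√c̄ = 14.3333 + 3 × √14.3333 = 14.3333 + 3 × 3.7859 = 25.6912

25.69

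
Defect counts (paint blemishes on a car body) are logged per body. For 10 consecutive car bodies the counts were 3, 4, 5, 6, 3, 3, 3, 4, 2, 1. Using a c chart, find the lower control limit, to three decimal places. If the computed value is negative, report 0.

c̄ = (3 + 4 + 5 + 6 + 3 + 3 + 3 + 4 + 2 + 1) / 10 = 34 / 10 = 3.4000
LCL = c̄ − 3√c̄ = 3.4000 − 3 × 1.8439 = -2.1317 → 0 (cannot be negative)

0.000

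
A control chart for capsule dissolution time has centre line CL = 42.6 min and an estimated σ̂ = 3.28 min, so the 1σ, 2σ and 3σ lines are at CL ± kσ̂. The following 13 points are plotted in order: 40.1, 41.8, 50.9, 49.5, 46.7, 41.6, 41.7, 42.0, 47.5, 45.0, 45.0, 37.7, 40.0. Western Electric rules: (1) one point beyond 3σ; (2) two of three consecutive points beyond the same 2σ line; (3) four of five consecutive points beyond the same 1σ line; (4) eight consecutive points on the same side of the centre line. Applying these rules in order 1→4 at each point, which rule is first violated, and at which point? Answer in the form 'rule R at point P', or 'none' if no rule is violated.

Zone of each point (C = within 1σ̂, B = 1σ̂–2σ̂, A = 2σ̂–3σ̂, * = beyond 3σ̂; sign = side of CL): 1:-C, 2:-C, 3:+A, 4:+A, 5:+B, 6:-C, 7:-C, 8:-C, 9:+B, 10:+C, 11:+C, 12:-B, 13:-C
Rule 2 (two of three consecutive points beyond the same 2σ limit) is satisfied at point 4.

rule 2 at point 4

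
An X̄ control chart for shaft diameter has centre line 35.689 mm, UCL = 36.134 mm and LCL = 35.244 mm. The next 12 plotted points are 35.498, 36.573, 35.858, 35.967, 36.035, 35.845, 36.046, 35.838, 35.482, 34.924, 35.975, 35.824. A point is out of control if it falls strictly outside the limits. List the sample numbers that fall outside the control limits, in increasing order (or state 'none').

Compare each point to [35.244, 36.134]: sample 2 = 36.573 > UCL; sample 10 = 34.924 < LCL.

2, 10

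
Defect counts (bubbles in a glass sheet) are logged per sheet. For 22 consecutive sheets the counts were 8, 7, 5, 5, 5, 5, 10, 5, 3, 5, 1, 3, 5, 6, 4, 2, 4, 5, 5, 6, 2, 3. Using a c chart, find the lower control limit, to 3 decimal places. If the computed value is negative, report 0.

0.000

c̄ = (8 + 7 + 5 + 5 + 5 + 5 + 10 + 5 + 3 + 5 + 1 + 3 + 5 + 6 + 4 + 2 + 4 + 5 + 5 + 6 + 2 + 3) / 22 = 104 / 22 = 4.7273
LCL = c̄ − 3√c̄ = 4.7273 − 3 × 2.1742 = -1.7954 → 0 (cannot be negative)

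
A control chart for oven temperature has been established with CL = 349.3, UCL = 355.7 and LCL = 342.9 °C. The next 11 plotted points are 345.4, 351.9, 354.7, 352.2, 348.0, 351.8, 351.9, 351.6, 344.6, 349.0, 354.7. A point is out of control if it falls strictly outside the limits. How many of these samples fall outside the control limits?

All 11 points lie within [342.9, 355.7].

0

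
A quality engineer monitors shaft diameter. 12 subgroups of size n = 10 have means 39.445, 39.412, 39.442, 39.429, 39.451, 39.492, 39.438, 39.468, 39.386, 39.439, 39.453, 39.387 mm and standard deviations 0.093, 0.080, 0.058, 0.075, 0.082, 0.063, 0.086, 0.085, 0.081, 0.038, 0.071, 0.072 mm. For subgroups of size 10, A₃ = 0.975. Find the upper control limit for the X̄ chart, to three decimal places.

39.509

X̄̄ = (39.445 + 39.412 + 39.442 + 39.429 + 39.451 + 39.492 + 39.438 + 39.468 + 39.386 + 39.439 + 39.453 + 39.387) / 12 = 39.4368
s̄ = (0.093 + 0.080 + 0.058 + 0.075 + 0.082 + 0.063 + 0.086 + 0.085 + 0.081 + 0.038 + 0.071 + 0.072) / 12 = 0.0737
UCL = X̄̄ + A₃·s̄ = 39.4368 + 0.975 × 0.0737 = 39.5087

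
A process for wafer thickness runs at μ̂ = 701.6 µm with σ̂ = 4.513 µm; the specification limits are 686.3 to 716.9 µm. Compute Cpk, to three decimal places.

1.130

Cpu = (USL − μ̂) / (3σ̂) = (716.9 − 701.6) / (3 × 4.513) = 1.1301; Cpl = (μ̂ − LSL) / (3σ̂) = (701.6 − 686.3) / (3 × 4.513) = 1.1301; Cpk = min(Cpu, Cpl) = 1.1301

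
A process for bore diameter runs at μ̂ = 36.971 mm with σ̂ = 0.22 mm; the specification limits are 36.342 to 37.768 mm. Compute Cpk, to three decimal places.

0.953

Cpu = (USL − μ̂) / (3σ̂) = (37.768 − 36.971) / (3 × 0.22) = 1.2076; Cpl = (μ̂ − LSL) / (3σ̂) = (36.971 − 36.342) / (3 × 0.22) = 0.9530; Cpk = min(Cpu, Cpl) = 0.9530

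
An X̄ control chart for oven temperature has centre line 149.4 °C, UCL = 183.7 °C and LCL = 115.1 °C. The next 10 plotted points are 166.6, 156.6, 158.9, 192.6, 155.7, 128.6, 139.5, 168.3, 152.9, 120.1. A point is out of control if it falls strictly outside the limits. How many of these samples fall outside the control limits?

1

Compare each point to [115.1, 183.7]: sample 4 = 192.6 > UCL.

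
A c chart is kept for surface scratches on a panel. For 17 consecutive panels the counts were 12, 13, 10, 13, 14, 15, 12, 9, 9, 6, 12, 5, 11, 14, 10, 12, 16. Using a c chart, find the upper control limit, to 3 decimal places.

c̄ = (12 + 13 + 10 + 13 + 14 + 15 + 12 + 9 + 9 + 6 + 12 + 5 + 11 + 14 + 10 + 12 + 16) / 17 = 193 / 17 = 11.3529
UCL = c̄ + 3√c̄ = 11.3529 + 3 × √11.3529 = 11.3529 + 3 × 3.3694 = 21.4612

21.461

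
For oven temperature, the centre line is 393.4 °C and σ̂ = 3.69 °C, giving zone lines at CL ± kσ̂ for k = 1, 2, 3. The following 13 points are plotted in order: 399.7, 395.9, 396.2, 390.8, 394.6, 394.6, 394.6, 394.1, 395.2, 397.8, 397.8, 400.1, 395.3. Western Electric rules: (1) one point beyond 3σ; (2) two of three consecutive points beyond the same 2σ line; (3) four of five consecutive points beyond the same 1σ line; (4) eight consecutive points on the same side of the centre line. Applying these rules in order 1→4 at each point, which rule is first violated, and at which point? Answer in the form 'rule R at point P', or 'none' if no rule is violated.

rule 4 at point 12

Zone of each point (C = within 1σ̂, B = 1σ̂–2σ̂, A = 2σ̂–3σ̂, * = beyond 3σ̂; sign = side of CL): 1:+B, 2:+C, 3:+C, 4:-C, 5:+C, 6:+C, 7:+C, 8:+C, 9:+C, 10:+B, 11:+B, 12:+B, 13:+C
Rule 4 (eight consecutive points on the same side of the centre line) is satisfied at point 12.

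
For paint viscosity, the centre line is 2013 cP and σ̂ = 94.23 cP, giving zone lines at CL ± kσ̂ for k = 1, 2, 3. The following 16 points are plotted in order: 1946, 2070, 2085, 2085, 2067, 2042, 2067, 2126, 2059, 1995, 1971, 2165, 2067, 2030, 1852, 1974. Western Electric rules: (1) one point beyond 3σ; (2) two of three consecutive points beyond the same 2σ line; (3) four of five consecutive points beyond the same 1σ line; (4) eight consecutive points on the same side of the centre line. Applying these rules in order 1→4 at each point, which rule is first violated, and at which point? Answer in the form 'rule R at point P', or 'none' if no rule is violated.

Zone of each point (C = within 1σ̂, B = 1σ̂–2σ̂, A = 2σ̂–3σ̂, * = beyond 3σ̂; sign = side of CL): 1:-C, 2:+C, 3:+C, 4:+C, 5:+C, 6:+C, 7:+C, 8:+B, 9:+C, 10:-C, 11:-C, 12:+B, 13:+C, 14:+C, 15:-B, 16:-C
Rule 4 (eight consecutive points on the same side of the centre line) is satisfied at point 9.

rule 4 at point 9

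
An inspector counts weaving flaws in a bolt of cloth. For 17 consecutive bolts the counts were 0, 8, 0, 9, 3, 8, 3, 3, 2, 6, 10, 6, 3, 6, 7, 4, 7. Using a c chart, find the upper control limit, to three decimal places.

c̄ = (0 + 8 + 0 + 9 + 3 + 8 + 3 + 3 + 2 + 6 + 10 + 6 + 3 + 6 + 7 + 4 + 7) / 17 = 85 / 17 = 5.0000
UCL = c̄ + 3√c̄ = 5.0000 + 3 × √5.0000 = 5.0000 + 3 × 2.2361 = 11.7082

11.708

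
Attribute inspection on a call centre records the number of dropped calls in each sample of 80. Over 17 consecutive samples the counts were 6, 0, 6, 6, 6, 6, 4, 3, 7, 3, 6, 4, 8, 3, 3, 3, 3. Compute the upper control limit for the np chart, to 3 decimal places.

p̄ = Σdᵢ / (k·n) = 77 / (17 × 80) = 0.05662
UCL = np̄ + 3·√(np̄(1−p̄)) = 4.5294 + 3 × √(4.5294×0.94338) = 4.5294 + 3 × 2.0671 = 10.7308

10.731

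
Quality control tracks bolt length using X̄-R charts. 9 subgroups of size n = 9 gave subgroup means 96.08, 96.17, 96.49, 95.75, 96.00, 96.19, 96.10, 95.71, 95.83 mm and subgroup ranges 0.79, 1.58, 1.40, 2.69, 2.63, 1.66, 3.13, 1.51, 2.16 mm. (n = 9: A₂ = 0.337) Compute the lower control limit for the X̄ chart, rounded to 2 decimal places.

95.38

X̄̄ = (96.08 + 96.17 + 96.49 + 95.75 + 96.00 + 96.19 + 96.10 + 95.71 + 95.83) / 9 = 864.3200 / 9 = 96.0356
R̄ = (0.79 + 1.58 + 1.40 + 2.69 + 2.63 + 1.66 + 3.13 + 1.51 + 2.16) / 9 = 17.5500 / 9 = 1.9500
LCL = X̄̄ − A₂·R̄ = 96.0356 − 0.337 × 1.9500 = 95.3784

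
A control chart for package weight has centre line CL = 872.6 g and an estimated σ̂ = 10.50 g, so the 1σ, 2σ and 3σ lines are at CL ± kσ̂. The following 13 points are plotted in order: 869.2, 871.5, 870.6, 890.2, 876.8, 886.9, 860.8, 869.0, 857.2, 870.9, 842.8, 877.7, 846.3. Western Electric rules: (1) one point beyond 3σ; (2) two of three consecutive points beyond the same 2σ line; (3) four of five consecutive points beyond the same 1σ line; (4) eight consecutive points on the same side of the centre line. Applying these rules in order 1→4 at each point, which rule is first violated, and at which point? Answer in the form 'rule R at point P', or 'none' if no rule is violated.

rule 2 at point 13

Zone of each point (C = within 1σ̂, B = 1σ̂–2σ̂, A = 2σ̂–3σ̂, * = beyond 3σ̂; sign = side of CL): 1:-C, 2:-C, 3:-C, 4:+B, 5:+C, 6:+B, 7:-B, 8:-C, 9:-B, 10:-C, 11:-A, 12:+C, 13:-A
Rule 2 (two of three consecutive points beyond the same 2σ limit) is satisfied at point 13.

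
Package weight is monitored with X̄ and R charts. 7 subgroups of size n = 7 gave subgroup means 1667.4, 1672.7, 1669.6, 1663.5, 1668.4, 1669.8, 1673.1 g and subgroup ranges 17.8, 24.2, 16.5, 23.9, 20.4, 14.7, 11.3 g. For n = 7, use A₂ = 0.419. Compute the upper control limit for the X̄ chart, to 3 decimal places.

X̄̄ = (1667.4 + 1672.7 + 1669.6 + 1663.5 + 1668.4 + 1669.8 + 1673.1) / 7 = 11684.5000 / 7 = 1669.2143
R̄ = (17.8 + 24.2 + 16.5 + 23.9 + 20.4 + 14.7 + 11.3) / 7 = 128.8000 / 7 = 18.4000
UCL = X̄̄ + A₂·R̄ = 1669.2143 + 0.419 × 18.4000 = 1676.9239

1676.924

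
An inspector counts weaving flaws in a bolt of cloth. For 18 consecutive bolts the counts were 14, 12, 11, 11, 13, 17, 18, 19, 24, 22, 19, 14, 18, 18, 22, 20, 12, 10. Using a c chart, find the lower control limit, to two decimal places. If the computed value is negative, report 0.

4.21

c̄ = (14 + 12 + 11 + 11 + 13 + 17 + 18 + 19 + 24 + 22 + 19 + 14 + 18 + 18 + 22 + 20 + 12 + 10) / 18 = 294 / 18 = 16.3333
LCL = c̄ − 3√c̄ = 16.3333 − 3 × 4.0415 = 4.2090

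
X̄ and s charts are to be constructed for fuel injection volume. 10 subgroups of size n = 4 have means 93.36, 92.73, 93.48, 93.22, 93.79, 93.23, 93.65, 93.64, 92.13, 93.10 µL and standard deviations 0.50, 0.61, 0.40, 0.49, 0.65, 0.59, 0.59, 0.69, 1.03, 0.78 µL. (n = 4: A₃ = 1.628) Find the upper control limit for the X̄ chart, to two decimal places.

X̄̄ = (93.36 + 92.73 + 93.48 + 93.22 + 93.79 + 93.23 + 93.65 + 93.64 + 92.13 + 93.10) / 10 = 93.2330
s̄ = (0.50 + 0.61 + 0.40 + 0.49 + 0.65 + 0.59 + 0.59 + 0.69 + 1.03 + 0.78) / 10 = 0.6330
UCL = X̄̄ + A₃·s̄ = 93.2330 + 1.628 × 0.6330 = 94.2635

94.26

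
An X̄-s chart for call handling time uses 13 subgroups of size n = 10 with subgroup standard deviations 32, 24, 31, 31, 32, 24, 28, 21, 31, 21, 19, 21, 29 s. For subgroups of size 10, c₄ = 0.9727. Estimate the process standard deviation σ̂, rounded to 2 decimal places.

s̄ = (32 + 24 + 31 + 31 + 32 + 24 + 28 + 21 + 31 + 21 + 19 + 21 + 29) / 13 = 26.4615
σ̂ = s̄ / c₄ = 26.4615 / 0.9727 = 27.2042

27.20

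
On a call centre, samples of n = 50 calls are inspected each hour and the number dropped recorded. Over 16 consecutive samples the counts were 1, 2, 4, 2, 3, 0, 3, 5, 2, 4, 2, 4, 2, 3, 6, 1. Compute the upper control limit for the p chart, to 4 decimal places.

0.1517

p̄ = Σdᵢ / (k·n) = 44 / (16 × 50) = 0.05500
UCL = p̄ + 3·√(p̄(1−p̄)/n) = 0.05500 + 3 × √(0.05500×0.94500/50) = 0.05500 + 3 × 0.03224 = 0.15172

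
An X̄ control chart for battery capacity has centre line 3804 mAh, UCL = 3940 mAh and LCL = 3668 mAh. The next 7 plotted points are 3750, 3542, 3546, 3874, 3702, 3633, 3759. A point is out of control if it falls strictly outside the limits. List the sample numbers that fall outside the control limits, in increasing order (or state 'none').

2, 3, 6

Compare each point to [3668, 3940]: sample 2 = 3542 < LCL; sample 3 = 3546 < LCL; sample 6 = 3633 < LCL.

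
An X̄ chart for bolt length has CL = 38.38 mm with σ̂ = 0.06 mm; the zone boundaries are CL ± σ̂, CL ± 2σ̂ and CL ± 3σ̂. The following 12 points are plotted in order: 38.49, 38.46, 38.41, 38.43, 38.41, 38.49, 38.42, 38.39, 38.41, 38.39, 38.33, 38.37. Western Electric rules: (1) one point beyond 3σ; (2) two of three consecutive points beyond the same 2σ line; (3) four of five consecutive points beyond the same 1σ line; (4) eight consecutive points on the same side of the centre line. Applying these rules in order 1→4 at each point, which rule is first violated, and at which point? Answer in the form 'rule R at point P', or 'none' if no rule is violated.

rule 4 at point 8

Zone of each point (C = within 1σ̂, B = 1σ̂–2σ̂, A = 2σ̂–3σ̂, * = beyond 3σ̂; sign = side of CL): 1:+B, 2:+B, 3:+C, 4:+C, 5:+C, 6:+B, 7:+C, 8:+C, 9:+C, 10:+C, 11:-C, 12:-C
Rule 4 (eight consecutive points on the same side of the centre line) is satisfied at point 8.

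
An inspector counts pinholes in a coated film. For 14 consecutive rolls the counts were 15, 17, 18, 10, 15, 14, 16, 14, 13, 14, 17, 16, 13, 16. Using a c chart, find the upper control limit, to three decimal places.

c̄ = (15 + 17 + 18 + 10 + 15 + 14 + 16 + 14 + 13 + 14 + 17 + 16 + 13 + 16) / 14 = 208 / 14 = 14.8571
UCL = c̄ + 3√c̄ = 14.8571 + 3 × √14.8571 = 14.8571 + 3 × 3.8545 = 26.4206

26.421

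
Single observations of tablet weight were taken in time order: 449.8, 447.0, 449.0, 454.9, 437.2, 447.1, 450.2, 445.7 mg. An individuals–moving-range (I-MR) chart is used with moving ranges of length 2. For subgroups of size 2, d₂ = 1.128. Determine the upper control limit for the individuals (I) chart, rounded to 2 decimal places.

465.05

X̄ = (449.8 + 447.0 + 449.0 + 454.9 + 437.2 + 447.1 + 450.2 + 445.7) / 8 = 447.6125
Moving ranges: 2.8, 2.0, 5.9, 17.7, 9.9, 3.1, 4.5; M̄R̄ = 45.9000 / 7 = 6.5571
UCL = X̄ + 3·M̄R̄/d₂ = 447.6125 + 3 × 6.5571 / 1.128 = 465.0517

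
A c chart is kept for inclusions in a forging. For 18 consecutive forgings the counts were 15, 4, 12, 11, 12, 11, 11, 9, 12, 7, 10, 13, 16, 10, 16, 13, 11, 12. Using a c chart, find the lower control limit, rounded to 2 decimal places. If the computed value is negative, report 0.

c̄ = (15 + 4 + 12 + 11 + 12 + 11 + 11 + 9 + 12 + 7 + 10 + 13 + 16 + 10 + 16 + 13 + 11 + 12) / 18 = 205 / 18 = 11.3889
LCL = c̄ − 3√c̄ = 11.3889 − 3 × 3.3747 = 1.2647

1.26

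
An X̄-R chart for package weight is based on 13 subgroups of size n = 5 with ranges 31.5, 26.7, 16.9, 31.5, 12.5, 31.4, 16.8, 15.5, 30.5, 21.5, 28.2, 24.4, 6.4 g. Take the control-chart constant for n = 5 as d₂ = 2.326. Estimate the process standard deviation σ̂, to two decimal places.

9.72

R̄ = (31.5 + 26.7 + 16.9 + 31.5 + 12.5 + 31.4 + 16.8 + 15.5 + 30.5 + 21.5 + 28.2 + 24.4 + 6.4) / 13 = 22.6000
σ̂ = R̄ / d₂ = 22.6000 / 2.326 = 9.7163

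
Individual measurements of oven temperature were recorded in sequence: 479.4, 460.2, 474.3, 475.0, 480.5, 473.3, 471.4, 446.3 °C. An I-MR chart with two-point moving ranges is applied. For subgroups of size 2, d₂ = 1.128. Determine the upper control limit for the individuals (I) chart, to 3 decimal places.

X̄ = (479.4 + 460.2 + 474.3 + 475.0 + 480.5 + 473.3 + 471.4 + 446.3) / 8 = 470.0500
Moving ranges: 19.2, 14.1, 0.7, 5.5, 7.2, 1.9, 25.1; M̄R̄ = 73.7000 / 7 = 10.5286
UCL = X̄ + 3·M̄R̄/d₂ = 470.0500 + 3 × 10.5286 / 1.128 = 498.0515

498.052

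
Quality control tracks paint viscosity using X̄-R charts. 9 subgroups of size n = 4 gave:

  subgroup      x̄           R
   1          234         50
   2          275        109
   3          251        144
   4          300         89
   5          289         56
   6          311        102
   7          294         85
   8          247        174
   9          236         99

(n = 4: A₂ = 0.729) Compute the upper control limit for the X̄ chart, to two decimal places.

344.33

X̄̄ = (234 + 275 + 251 + 300 + 289 + 311 + 294 + 247 + 236) / 9 = 2437.0000 / 9 = 270.7778
R̄ = (50 + 109 + 144 + 89 + 56 + 102 + 85 + 174 + 99) / 9 = 908.0000 / 9 = 100.8889
UCL = X̄̄ + A₂·R̄ = 270.7778 + 0.729 × 100.8889 = 344.3258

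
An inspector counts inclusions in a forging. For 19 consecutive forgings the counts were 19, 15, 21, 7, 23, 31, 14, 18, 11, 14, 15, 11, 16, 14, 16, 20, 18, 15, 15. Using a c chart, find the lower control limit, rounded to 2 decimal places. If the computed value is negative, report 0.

4.30

c̄ = (19 + 15 + 21 + 7 + 23 + 31 + 14 + 18 + 11 + 14 + 15 + 11 + 16 + 14 + 16 + 20 + 18 + 15 + 15) / 19 = 313 / 19 = 16.4737
LCL = c̄ − 3√c̄ = 16.4737 − 3 × 4.0588 = 4.2973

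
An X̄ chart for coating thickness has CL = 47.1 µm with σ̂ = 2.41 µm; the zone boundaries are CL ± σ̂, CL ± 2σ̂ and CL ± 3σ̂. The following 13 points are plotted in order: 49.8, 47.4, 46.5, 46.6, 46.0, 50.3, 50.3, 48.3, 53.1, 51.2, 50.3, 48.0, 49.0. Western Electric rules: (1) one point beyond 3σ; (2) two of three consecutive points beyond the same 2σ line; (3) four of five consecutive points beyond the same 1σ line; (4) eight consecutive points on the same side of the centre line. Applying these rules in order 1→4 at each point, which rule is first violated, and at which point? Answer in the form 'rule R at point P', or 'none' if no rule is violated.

rule 3 at point 10

Zone of each point (C = within 1σ̂, B = 1σ̂–2σ̂, A = 2σ̂–3σ̂, * = beyond 3σ̂; sign = side of CL): 1:+B, 2:+C, 3:-C, 4:-C, 5:-C, 6:+B, 7:+B, 8:+C, 9:+A, 10:+B, 11:+B, 12:+C, 13:+C
Rule 3 (four of five consecutive points beyond the same 1σ limit) is satisfied at point 10.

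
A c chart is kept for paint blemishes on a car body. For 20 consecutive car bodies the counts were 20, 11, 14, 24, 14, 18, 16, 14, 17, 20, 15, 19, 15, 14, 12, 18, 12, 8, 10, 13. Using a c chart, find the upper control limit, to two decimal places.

26.90

c̄ = (20 + 11 + 14 + 24 + 14 + 18 + 16 + 14 + 17 + 20 + 15 + 19 + 15 + 14 + 12 + 18 + 12 + 8 + 10 + 13) / 20 = 304 / 20 = 15.2000
UCL = c̄ + 3√c̄ = 15.2000 + 3 × √15.2000 = 15.2000 + 3 × 3.8987 = 26.8962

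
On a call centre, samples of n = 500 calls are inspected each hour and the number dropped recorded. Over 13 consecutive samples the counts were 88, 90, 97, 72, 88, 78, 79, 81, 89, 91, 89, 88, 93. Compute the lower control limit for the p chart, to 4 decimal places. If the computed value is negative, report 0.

0.1220

p̄ = Σdᵢ / (k·n) = 1123 / (13 × 500) = 0.17277
LCL = p̄ − 3·√(p̄(1−p̄)/n) = 0.17277 − 3 × 0.01691 = 0.12205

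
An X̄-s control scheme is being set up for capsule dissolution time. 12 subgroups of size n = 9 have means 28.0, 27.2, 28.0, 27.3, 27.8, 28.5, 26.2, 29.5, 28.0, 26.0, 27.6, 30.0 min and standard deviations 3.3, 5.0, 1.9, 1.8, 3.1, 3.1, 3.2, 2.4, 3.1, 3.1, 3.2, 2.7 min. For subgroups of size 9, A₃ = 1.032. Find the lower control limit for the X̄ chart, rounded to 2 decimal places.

24.75

X̄̄ = (28.0 + 27.2 + 28.0 + 27.3 + 27.8 + 28.5 + 26.2 + 29.5 + 28.0 + 26.0 + 27.6 + 30.0) / 12 = 27.8417
s̄ = (3.3 + 5.0 + 1.9 + 1.8 + 3.1 + 3.1 + 3.2 + 2.4 + 3.1 + 3.1 + 3.2 + 2.7) / 12 = 2.9917
LCL = X̄̄ − A₃·s̄ = 27.8417 − 1.032 × 2.9917 = 24.7543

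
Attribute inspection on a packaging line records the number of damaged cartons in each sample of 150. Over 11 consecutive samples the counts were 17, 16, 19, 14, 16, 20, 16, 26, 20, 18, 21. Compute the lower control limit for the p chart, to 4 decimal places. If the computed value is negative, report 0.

p̄ = Σdᵢ / (k·n) = 203 / (11 × 150) = 0.12303
LCL = p̄ − 3·√(p̄(1−p̄)/n) = 0.12303 − 3 × 0.02682 = 0.04257

0.0426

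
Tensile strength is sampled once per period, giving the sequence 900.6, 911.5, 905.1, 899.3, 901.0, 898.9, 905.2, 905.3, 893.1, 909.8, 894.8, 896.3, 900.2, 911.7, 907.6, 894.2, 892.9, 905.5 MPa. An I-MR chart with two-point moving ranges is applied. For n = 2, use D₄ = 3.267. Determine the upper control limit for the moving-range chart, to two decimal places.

24.12

Moving ranges: 10.9, 6.4, 5.8, 1.7, 2.1, 6.3, 0.1, 12.2, 16.7, 15.0, 1.5, 3.9, 11.5, 4.1, 13.4, 1.3, 12.6; M̄R̄ = 125.5000 / 17 = 7.3824
UCL_MR = D₄·M̄R̄ = 3.267 × 7.3824 = 24.1181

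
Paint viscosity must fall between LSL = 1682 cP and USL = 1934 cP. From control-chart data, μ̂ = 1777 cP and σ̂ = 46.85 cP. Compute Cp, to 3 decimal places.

Cp = (USL − LSL) / (6σ̂) = (1934 − 1682) / (6 × 46.85) = 252.0000 / 281.1000 = 0.8965

0.896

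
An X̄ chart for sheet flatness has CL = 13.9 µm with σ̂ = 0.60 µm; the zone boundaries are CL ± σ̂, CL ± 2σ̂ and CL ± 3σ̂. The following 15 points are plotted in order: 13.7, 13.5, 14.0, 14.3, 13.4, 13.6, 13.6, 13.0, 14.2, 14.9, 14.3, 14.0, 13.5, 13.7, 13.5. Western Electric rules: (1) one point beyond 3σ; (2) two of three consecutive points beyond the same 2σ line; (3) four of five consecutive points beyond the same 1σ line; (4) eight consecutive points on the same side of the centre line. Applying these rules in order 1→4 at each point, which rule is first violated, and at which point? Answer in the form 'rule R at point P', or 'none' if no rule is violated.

Zone of each point (C = within 1σ̂, B = 1σ̂–2σ̂, A = 2σ̂–3σ̂, * = beyond 3σ̂; sign = side of CL): 1:-C, 2:-C, 3:+C, 4:+C, 5:-C, 6:-C, 7:-C, 8:-B, 9:+C, 10:+B, 11:+C, 12:+C, 13:-C, 14:-C, 15:-C
No rule fires across all 15 points.

none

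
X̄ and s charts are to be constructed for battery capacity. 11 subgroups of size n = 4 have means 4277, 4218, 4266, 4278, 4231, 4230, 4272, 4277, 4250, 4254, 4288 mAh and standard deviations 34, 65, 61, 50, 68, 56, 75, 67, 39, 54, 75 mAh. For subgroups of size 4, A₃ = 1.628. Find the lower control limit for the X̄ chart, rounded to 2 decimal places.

4162.96

X̄̄ = (4277 + 4218 + 4266 + 4278 + 4231 + 4230 + 4272 + 4277 + 4250 + 4254 + 4288) / 11 = 4258.2727
s̄ = (34 + 65 + 61 + 50 + 68 + 56 + 75 + 67 + 39 + 54 + 75) / 11 = 58.5455
LCL = X̄̄ − A₃·s̄ = 4258.2727 − 1.628 × 58.5455 = 4162.9607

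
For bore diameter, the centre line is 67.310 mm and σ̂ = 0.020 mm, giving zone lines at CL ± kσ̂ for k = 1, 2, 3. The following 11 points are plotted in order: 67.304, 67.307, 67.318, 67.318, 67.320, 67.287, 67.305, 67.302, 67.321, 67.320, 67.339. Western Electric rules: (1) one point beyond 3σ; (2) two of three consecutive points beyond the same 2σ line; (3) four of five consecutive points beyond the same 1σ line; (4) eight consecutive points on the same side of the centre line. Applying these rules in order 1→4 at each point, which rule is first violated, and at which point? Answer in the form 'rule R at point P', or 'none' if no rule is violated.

none

Zone of each point (C = within 1σ̂, B = 1σ̂–2σ̂, A = 2σ̂–3σ̂, * = beyond 3σ̂; sign = side of CL): 1:-C, 2:-C, 3:+C, 4:+C, 5:+C, 6:-B, 7:-C, 8:-C, 9:+C, 10:+C, 11:+B
No rule fires across all 11 points.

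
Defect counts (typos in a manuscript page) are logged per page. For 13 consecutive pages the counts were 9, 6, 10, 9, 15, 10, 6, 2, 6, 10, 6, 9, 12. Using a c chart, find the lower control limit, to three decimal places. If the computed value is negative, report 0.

0.000

c̄ = (9 + 6 + 10 + 9 + 15 + 10 + 6 + 2 + 6 + 10 + 6 + 9 + 12) / 13 = 110 / 13 = 8.4615
LCL = c̄ − 3√c̄ = 8.4615 − 3 × 2.9089 = -0.2651 → 0 (cannot be negative)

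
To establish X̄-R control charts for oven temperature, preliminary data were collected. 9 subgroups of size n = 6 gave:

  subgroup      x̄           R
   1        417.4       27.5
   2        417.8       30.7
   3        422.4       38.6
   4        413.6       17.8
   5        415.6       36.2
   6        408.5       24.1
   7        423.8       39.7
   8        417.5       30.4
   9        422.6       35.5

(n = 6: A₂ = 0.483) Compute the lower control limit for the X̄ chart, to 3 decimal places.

402.635

X̄̄ = (417.4 + 417.8 + 422.4 + 413.6 + 415.6 + 408.5 + 423.8 + 417.5 + 422.6) / 9 = 3759.2000 / 9 = 417.6889
R̄ = (27.5 + 30.7 + 38.6 + 17.8 + 36.2 + 24.1 + 39.7 + 30.4 + 35.5) / 9 = 280.5000 / 9 = 31.1667
LCL = X̄̄ − A₂·R̄ = 417.6889 − 0.483 × 31.1667 = 402.6354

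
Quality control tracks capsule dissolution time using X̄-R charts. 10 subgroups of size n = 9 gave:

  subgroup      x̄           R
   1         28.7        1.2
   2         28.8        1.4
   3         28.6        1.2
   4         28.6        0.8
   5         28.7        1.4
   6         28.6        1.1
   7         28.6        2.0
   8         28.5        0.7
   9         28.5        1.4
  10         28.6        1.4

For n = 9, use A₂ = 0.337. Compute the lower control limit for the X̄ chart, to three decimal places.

28.195

X̄̄ = (28.7 + 28.8 + 28.6 + 28.6 + 28.7 + 28.6 + 28.6 + 28.5 + 28.5 + 28.6) / 10 = 286.2000 / 10 = 28.6200
R̄ = (1.2 + 1.4 + 1.2 + 0.8 + 1.4 + 1.1 + 2.0 + 0.7 + 1.4 + 1.4) / 10 = 12.6000 / 10 = 1.2600
LCL = X̄̄ − A₂·R̄ = 28.6200 − 0.337 × 1.2600 = 28.1954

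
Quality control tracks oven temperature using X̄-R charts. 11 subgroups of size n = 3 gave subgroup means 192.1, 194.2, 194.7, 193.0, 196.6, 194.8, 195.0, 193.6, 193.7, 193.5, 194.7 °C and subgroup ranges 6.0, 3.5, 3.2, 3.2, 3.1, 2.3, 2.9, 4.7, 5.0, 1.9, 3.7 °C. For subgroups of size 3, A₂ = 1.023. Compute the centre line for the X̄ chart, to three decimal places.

194.173

X̄̄ = (192.1 + 194.2 + 194.7 + 193.0 + 196.6 + 194.8 + 195.0 + 193.6 + 193.7 + 193.5 + 194.7) / 11 = 2135.9000 / 11 = 194.1727
CL = X̄̄ = 194.1727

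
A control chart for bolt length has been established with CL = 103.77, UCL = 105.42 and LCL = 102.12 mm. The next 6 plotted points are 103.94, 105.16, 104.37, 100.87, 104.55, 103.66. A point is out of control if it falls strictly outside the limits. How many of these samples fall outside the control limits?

1

Compare each point to [102.12, 105.42]: sample 4 = 100.87 < LCL.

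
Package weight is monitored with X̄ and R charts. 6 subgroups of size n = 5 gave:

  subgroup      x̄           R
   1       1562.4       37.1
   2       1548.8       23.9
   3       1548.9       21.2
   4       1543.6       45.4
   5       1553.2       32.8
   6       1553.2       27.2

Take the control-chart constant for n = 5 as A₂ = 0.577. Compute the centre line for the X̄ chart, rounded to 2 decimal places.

1551.68

X̄̄ = (1562.4 + 1548.8 + 1548.9 + 1543.6 + 1553.2 + 1553.2) / 6 = 9310.1000 / 6 = 1551.6833
CL = X̄̄ = 1551.6833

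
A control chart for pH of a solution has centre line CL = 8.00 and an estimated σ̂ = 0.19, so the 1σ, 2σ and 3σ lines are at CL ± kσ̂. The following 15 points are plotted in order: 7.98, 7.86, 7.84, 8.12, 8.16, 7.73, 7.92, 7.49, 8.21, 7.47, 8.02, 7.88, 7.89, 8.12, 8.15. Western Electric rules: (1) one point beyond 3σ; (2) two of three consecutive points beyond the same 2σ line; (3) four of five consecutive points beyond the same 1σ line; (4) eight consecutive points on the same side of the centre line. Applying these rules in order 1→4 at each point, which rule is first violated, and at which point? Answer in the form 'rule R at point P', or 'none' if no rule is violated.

rule 2 at point 10

Zone of each point (C = within 1σ̂, B = 1σ̂–2σ̂, A = 2σ̂–3σ̂, * = beyond 3σ̂; sign = side of CL): 1:-C, 2:-C, 3:-C, 4:+C, 5:+C, 6:-B, 7:-C, 8:-A, 9:+B, 10:-A, 11:+C, 12:-C, 13:-C, 14:+C, 15:+C
Rule 2 (two of three consecutive points beyond the same 2σ limit) is satisfied at point 10.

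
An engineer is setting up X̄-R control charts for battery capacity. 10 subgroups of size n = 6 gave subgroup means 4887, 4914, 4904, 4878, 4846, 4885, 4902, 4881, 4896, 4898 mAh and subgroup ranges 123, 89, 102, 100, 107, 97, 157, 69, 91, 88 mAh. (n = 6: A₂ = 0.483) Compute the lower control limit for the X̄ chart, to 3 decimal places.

4839.689

X̄̄ = (4887 + 4914 + 4904 + 4878 + 4846 + 4885 + 4902 + 4881 + 4896 + 4898) / 10 = 48891.0000 / 10 = 4889.1000
R̄ = (123 + 89 + 102 + 100 + 107 + 97 + 157 + 69 + 91 + 88) / 10 = 1023.0000 / 10 = 102.3000
LCL = X̄̄ − A₂·R̄ = 4889.1000 − 0.483 × 102.3000 = 4839.6891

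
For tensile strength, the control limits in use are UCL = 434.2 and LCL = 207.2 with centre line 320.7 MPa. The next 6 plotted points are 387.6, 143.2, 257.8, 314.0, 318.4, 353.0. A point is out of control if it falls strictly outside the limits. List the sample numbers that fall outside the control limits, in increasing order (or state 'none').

Compare each point to [207.2, 434.2]: sample 2 = 143.2 < LCL.

2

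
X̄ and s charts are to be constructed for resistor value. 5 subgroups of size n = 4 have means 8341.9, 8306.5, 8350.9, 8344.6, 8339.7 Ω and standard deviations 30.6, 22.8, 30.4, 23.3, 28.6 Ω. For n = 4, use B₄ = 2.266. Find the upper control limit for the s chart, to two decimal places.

s̄ = (30.6 + 22.8 + 30.4 + 23.3 + 28.6) / 5 = 27.1400
UCL_s = B₄·s̄ = 2.266 × 27.1400 = 61.4992

61.50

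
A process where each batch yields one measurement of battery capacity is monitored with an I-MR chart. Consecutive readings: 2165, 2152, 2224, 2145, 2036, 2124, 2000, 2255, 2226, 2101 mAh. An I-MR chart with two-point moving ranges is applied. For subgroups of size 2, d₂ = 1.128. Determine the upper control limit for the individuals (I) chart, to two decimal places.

X̄ = (2165 + 2152 + 2224 + 2145 + 2036 + 2124 + 2000 + 2255 + 2226 + 2101) / 10 = 2142.8000
Moving ranges: 13, 72, 79, 109, 88, 124, 255, 29, 125; M̄R̄ = 894.0000 / 9 = 99.3333
UCL = X̄ + 3·M̄R̄/d₂ = 2142.8000 + 3 × 99.3333 / 1.128 = 2406.9844

2406.98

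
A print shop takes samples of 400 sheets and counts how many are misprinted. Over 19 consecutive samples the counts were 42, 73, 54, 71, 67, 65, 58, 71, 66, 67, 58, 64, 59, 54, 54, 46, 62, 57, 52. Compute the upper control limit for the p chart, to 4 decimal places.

0.2036

p̄ = Σdᵢ / (k·n) = 1140 / (19 × 400) = 0.15000
UCL = p̄ + 3·√(p̄(1−p̄)/n) = 0.15000 + 3 × √(0.15000×0.85000/400) = 0.15000 + 3 × 0.01785 = 0.20356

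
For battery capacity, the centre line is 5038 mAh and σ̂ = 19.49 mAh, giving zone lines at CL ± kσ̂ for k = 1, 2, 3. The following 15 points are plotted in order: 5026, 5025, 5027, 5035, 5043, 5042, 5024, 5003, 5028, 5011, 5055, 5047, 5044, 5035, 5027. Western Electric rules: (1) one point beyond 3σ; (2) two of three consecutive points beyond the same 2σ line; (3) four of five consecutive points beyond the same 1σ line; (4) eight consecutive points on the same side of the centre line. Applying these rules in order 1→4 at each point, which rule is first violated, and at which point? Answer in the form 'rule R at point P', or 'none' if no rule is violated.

none

Zone of each point (C = within 1σ̂, B = 1σ̂–2σ̂, A = 2σ̂–3σ̂, * = beyond 3σ̂; sign = side of CL): 1:-C, 2:-C, 3:-C, 4:-C, 5:+C, 6:+C, 7:-C, 8:-B, 9:-C, 10:-B, 11:+C, 12:+C, 13:+C, 14:-C, 15:-C
No rule fires across all 15 points.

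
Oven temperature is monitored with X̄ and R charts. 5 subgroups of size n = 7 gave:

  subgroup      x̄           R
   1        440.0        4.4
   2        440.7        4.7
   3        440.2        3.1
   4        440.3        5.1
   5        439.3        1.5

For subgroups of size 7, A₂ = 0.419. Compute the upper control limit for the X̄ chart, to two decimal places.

441.68

X̄̄ = (440.0 + 440.7 + 440.2 + 440.3 + 439.3) / 5 = 2200.5000 / 5 = 440.1000
R̄ = (4.4 + 4.7 + 3.1 + 5.1 + 1.5) / 5 = 18.8000 / 5 = 3.7600
UCL = X̄̄ + A₂·R̄ = 440.1000 + 0.419 × 3.7600 = 441.6754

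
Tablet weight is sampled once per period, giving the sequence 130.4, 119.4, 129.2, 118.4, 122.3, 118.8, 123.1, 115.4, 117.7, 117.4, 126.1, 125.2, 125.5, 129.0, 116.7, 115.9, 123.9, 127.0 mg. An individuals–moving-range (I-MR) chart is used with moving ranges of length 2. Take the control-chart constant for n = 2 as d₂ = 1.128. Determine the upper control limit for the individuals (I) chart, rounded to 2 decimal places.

X̄ = (130.4 + 119.4 + 129.2 + 118.4 + 122.3 + 118.8 + 123.1 + 115.4 + 117.7 + 117.4 + 126.1 + 125.2 + 125.5 + 129.0 + 116.7 + 115.9 + 123.9 + 127.0) / 18 = 122.3000
Moving ranges: 11.0, 9.8, 10.8, 3.9, 3.5, 4.3, 7.7, 2.3, 0.3, 8.7, 0.9, 0.3, 3.5, 12.3, 0.8, 8.0, 3.1; M̄R̄ = 91.2000 / 17 = 5.3647
UCL = X̄ + 3·M̄R̄/d₂ = 122.3000 + 3 × 5.3647 / 1.128 = 136.5678

136.57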